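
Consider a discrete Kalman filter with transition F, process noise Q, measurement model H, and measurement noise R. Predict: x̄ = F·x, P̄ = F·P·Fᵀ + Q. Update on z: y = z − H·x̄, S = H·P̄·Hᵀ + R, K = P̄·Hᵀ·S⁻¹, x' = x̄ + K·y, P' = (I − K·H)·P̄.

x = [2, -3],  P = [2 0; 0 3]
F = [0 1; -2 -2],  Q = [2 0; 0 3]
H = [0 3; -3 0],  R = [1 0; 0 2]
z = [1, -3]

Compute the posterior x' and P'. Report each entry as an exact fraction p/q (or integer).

x̄ = F·x = [-3, 2]
P̄ = F·P·Fᵀ + Q = [5 -6; -6 23]
y = z − H·x̄ = [-5, -12]
S = H·P̄·Hᵀ + R = [208 54; 54 47]
K = P̄·Hᵀ·S⁻¹ = [-9/1715 -537/1715; 2271/6860 9/3430]
x' = x̄ + K·y = [192/245, 307/980]
P' = (I − K·H)·P̄ = [358/1715 -3/1715; -3/1715 757/6860]

x' = [192/245, 307/980]
P' = [358/1715 -3/1715; -3/1715 757/6860]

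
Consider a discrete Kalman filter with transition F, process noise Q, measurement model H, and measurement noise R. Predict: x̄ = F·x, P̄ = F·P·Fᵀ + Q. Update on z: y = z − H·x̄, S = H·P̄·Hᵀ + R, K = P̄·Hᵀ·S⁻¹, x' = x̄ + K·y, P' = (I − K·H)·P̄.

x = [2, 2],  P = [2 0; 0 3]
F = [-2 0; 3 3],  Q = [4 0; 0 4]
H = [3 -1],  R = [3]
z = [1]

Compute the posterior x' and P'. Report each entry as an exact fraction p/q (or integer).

x̄ = F·x = [-4, 12]
P̄ = F·P·Fᵀ + Q = [12 -12; -12 49]
y = z − H·x̄ = [25]
S = H·P̄·Hᵀ + R = [232]
K = P̄·Hᵀ·S⁻¹ = [6/29; -85/232]
x' = x̄ + K·y = [34/29, 659/232]
P' = (I − K·H)·P̄ = [60/29 162/29; 162/29 4143/232]

x' = [34/29, 659/232]
P' = [60/29 162/29; 162/29 4143/232]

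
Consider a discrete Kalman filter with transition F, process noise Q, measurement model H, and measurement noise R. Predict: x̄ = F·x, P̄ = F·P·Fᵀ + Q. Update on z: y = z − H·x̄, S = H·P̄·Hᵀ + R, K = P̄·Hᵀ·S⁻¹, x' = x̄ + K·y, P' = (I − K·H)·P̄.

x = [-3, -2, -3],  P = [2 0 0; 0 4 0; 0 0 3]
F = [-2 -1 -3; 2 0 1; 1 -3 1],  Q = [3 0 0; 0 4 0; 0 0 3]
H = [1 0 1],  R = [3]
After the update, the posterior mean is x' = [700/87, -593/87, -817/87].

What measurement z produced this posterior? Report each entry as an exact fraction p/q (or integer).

x̄ = F·x = [17, -9, 0]
P̄ = F·P·Fᵀ + Q = [42 -17 -1; -17 15 7; -1 7 44]
S = H·P̄·Hᵀ + R = [87]
K = P̄·Hᵀ·S⁻¹ = [41/87; -10/87; 43/87]
x' − x̄ = [-779/87, 190/87, -817/87] = K·y
y = (KᵀK)⁻¹·Kᵀ·(x' − x̄) = [-19]
z = y + H·x̄ = [-19] + [17] = [-2]

z = [-2]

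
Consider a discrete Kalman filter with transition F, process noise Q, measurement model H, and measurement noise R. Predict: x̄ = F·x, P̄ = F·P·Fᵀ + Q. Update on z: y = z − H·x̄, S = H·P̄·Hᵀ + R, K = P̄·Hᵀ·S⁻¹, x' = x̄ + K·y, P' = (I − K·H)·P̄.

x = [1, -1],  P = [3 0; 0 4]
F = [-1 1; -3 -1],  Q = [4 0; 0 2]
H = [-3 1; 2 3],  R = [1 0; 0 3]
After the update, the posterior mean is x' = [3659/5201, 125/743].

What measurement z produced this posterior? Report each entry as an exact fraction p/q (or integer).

x̄ = F·x = [-2, -2]
P̄ = F·P·Fᵀ + Q = [11 5; 5 33]
S = H·P̄·Hᵀ + R = [103 -2; -2 404]
K = P̄·Hᵀ·S⁻¹ = [-5619/20804 3755/41608; 535/2972 1609/5944]
x' − x̄ = [14061/5201, 1611/743] = K·y
y = (KᵀK)⁻¹·Kᵀ·(x' − x̄) = [-6, 12]
z = y + H·x̄ = [-6, 12] + [4, -10] = [-2, 2]

z = [-2, 2]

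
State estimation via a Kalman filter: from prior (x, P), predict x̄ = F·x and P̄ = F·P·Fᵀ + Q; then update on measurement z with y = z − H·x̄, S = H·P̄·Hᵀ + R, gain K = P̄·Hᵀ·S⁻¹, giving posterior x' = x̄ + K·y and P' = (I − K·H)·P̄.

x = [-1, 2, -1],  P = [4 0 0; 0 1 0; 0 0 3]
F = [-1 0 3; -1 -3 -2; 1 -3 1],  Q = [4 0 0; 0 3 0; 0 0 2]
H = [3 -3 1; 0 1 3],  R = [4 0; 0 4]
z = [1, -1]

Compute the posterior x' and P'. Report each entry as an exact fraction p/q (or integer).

x̄ = F·x = [-2, -3, -8]
P̄ = F·P·Fᵀ + Q = [35 -14 5; -14 28 -1; 5 -1 18]
y = z − H·x̄ = [6, 26]
S = H·P̄·Hᵀ + R = [877 -19; -19 188]
K = P̄·Hᵀ·S⁻¹ = [5719/32903 753/32903; -23401/164515 19512/164515; 1555/32903 9433/32903]
x' = x̄ + K·y = [-11914/32903, -126639/164515, -8636/32903]
P' = (I − K·H)·P̄ = [281564/32903 246846/32903 -81278/32903; 246846/32903 1146693/164515 -71243/32903; -81278/32903 -71243/32903 36325/32903]

x' = [-11914/32903, -126639/164515, -8636/32903]
P' = [281564/32903 246846/32903 -81278/32903; 246846/32903 1146693/164515 -71243/32903; -81278/32903 -71243/32903 36325/32903]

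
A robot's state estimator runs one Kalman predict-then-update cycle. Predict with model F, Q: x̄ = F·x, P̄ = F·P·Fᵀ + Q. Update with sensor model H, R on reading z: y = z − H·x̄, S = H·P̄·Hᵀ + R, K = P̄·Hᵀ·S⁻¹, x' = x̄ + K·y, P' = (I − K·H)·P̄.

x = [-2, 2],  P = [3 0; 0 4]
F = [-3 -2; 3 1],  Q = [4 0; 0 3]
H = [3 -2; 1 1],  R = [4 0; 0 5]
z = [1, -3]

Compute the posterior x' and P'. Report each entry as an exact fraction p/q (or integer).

x̄ = F·x = [2, -4]
P̄ = F·P·Fᵀ + Q = [47 -35; -35 34]
y = z − H·x̄ = [-13, -1]
S = H·P̄·Hᵀ + R = [983 38; 38 16]
K = P̄·Hᵀ·S⁻¹ = [730/3571 1889/7142; -1365/7142 5591/14284]
x' = x̄ + K·y = [-6585/7142, -27237/14284]
P' = (I − K·H)·P̄ = [2473/3571 4499/7142; 4499/7142 18957/14284]

x' = [-6585/7142, -27237/14284]
P' = [2473/3571 4499/7142; 4499/7142 18957/14284]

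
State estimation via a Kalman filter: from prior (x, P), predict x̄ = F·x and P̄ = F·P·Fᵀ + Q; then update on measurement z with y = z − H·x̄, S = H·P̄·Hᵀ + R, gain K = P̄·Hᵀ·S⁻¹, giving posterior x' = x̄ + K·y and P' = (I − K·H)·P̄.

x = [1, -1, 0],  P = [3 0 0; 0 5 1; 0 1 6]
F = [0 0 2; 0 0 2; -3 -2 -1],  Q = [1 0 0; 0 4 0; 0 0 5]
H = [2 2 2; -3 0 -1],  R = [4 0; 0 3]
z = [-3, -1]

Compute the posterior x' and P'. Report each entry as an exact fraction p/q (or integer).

x' = [251/178, 2032/2759, -9706/2759]
P' = [385/89 572/89 -996/89; 572/89 32356/2759 -50328/2759; -996/89 -50328/2759 85218/2759]

x̄ = F·x = [0, 0, -1]
P̄ = F·P·Fᵀ + Q = [25 24 -16; 24 28 -16; -16 -16 62]
y = z − H·x̄ = [-1, -2]
S = H·P̄·Hᵀ + R = [400 -258; -258 194]
K = P̄·Hᵀ·S⁻¹ = [-39/178 -53/89; -120/2759 -956/2759; 2007/2759 2470/2759]
x' = x̄ + K·y = [251/178, 2032/2759, -9706/2759]
P' = (I − K·H)·P̄ = [385/89 572/89 -996/89; 572/89 32356/2759 -50328/2759; -996/89 -50328/2759 85218/2759]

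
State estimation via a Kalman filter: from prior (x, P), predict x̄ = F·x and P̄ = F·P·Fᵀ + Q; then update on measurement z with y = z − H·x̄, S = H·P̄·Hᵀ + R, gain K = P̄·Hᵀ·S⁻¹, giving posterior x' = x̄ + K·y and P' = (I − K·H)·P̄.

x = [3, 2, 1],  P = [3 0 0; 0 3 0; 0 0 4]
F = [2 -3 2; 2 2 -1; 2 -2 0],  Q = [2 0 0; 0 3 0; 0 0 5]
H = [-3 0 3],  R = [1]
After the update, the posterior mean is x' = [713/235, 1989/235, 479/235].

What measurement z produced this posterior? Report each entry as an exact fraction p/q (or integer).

z = [-3]

x̄ = F·x = [2, 9, 2]
P̄ = F·P·Fᵀ + Q = [57 -14 30; -14 31 0; 30 0 29]
S = H·P̄·Hᵀ + R = [235]
K = P̄·Hᵀ·S⁻¹ = [-81/235; 42/235; -3/235]
x' − x̄ = [243/235, -126/235, 9/235] = K·y
y = (KᵀK)⁻¹·Kᵀ·(x' − x̄) = [-3]
z = y + H·x̄ = [-3] + [0] = [-3]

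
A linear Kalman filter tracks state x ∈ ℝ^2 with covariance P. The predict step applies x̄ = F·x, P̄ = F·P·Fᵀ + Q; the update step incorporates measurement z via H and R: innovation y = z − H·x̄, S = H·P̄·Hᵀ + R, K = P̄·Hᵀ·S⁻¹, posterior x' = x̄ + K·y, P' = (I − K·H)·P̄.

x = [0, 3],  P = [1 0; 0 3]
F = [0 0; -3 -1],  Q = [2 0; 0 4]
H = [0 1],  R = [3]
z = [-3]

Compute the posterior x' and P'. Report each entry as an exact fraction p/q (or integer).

x' = [0, -3]
P' = [2 0; 0 48/19]

x̄ = F·x = [0, -3]
P̄ = F·P·Fᵀ + Q = [2 0; 0 16]
y = z − H·x̄ = [0]
S = H·P̄·Hᵀ + R = [19]
K = P̄·Hᵀ·S⁻¹ = [0; 16/19]
x' = x̄ + K·y = [0, -3]
P' = (I − K·H)·P̄ = [2 0; 0 48/19]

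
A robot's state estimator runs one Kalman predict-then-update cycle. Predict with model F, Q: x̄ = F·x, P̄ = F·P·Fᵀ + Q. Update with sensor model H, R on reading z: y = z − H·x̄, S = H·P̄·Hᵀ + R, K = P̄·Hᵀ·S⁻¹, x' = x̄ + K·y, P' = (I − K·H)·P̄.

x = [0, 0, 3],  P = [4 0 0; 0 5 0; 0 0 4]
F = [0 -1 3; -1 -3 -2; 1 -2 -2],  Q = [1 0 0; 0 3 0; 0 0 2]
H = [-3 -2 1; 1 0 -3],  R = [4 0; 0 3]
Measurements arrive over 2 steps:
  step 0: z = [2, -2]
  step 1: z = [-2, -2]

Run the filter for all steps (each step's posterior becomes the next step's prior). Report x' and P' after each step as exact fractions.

step 0: x' = [91375/120322, -393755/240644, 52384/60161], P' = [376287/60161 -958689/120322 118566/60161; -958689/120322 2695489/240644 -140728/60161; 118566/60161 -140728/60161 57162/60161]
step 1: x' = [9027670336/13740955579, 7951588199/13740955579, 11145483356/13740955579], P' = [37908298092/13740955579 -43237997580/13740955579 12313336272/13740955579; -43237997580/13740955579 62586797704/13740955579 -11585712096/13740955579; 12313336272/13740955579 -11585712096/13740955579 8459133408/13740955579]

step 0: x̄ = F·x = [9, -6, -6]
step 0: P̄ = F·P·Fᵀ + Q = [42 -9 -14; -9 68 42; -14 42 42]
step 0: y = z − H·x̄ = [23, -29]
step 0: S = H·P̄·Hᵀ + R = [504 -122; -122 507]
step 0: K = P̄·Hᵀ·S⁻¹ = [-25803/120322 6863/60161; -50439/240644 -38107/120322; -4270/60161 -17640/60161]
step 0: x' = x̄ + K·y = [91375/120322, -393755/240644, 52384/60161]
step 0: P' = (I − K·H)·P̄ = [376287/60161 -958689/120322 118566/60161; -958689/120322 2695489/240644 -140728/60161; 118566/60161 -140728/60161 57162/60161]
step 1: x̄ = F·x = [1022363/240644, 579443/240644, 137797/60161]
step 1: P̄ = F·P·Fᵀ + Q = [8371437/240644 7314793/240644 2402727/60161; 7314793/240644 11038917/240644 2967659/60161; 2402727/60161 2967659/60161 3738036/60161]
step 1: y = z − H·x̄ = [3193499/240644, 149913/240644]
step 1: S = H·P̄·Hᵀ + R = [118042845/240644 82732567/240644; 82732567/240644 85997217/240644]
step 1: K = P̄·Hᵀ·S⁻¹ = [-3733890711/13740955579 322763092/13740955579; -1761328691/13740955579 -2826953764/13740955579; -1327362804/13740955579 -4354687984/13740955579]
step 1: x' = x̄ + K·y = [9027670336/13740955579, 7951588199/13740955579, 11145483356/13740955579]
step 1: P' = (I − K·H)·P̄ = [37908298092/13740955579 -43237997580/13740955579 12313336272/13740955579; -43237997580/13740955579 62586797704/13740955579 -11585712096/13740955579; 12313336272/13740955579 -11585712096/13740955579 8459133408/13740955579]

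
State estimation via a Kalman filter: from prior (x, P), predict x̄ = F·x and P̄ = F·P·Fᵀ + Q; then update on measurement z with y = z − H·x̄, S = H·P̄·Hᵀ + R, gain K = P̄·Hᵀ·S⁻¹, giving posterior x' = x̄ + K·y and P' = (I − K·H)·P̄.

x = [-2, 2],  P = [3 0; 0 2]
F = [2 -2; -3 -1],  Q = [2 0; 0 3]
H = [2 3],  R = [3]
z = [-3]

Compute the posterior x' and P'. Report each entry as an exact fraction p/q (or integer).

x̄ = F·x = [-8, 4]
P̄ = F·P·Fᵀ + Q = [22 -14; -14 32]
y = z − H·x̄ = [1]
S = H·P̄·Hᵀ + R = [211]
K = P̄·Hᵀ·S⁻¹ = [2/211; 68/211]
x' = x̄ + K·y = [-1686/211, 912/211]
P' = (I − K·H)·P̄ = [4638/211 -3090/211; -3090/211 2128/211]

x' = [-1686/211, 912/211]
P' = [4638/211 -3090/211; -3090/211 2128/211]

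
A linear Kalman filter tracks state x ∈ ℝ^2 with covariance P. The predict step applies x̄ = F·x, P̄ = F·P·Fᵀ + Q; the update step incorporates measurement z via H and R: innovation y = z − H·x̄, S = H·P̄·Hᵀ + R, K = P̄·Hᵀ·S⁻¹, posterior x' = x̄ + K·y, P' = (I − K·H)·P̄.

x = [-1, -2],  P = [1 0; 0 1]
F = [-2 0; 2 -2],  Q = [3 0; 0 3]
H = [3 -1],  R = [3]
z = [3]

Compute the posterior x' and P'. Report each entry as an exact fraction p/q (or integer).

x' = [177/101, 225/101]
P' = [82/101 171/101; 171/101 582/101]

x̄ = F·x = [2, 2]
P̄ = F·P·Fᵀ + Q = [7 -4; -4 11]
y = z − H·x̄ = [-1]
S = H·P̄·Hᵀ + R = [101]
K = P̄·Hᵀ·S⁻¹ = [25/101; -23/101]
x' = x̄ + K·y = [177/101, 225/101]
P' = (I − K·H)·P̄ = [82/101 171/101; 171/101 582/101]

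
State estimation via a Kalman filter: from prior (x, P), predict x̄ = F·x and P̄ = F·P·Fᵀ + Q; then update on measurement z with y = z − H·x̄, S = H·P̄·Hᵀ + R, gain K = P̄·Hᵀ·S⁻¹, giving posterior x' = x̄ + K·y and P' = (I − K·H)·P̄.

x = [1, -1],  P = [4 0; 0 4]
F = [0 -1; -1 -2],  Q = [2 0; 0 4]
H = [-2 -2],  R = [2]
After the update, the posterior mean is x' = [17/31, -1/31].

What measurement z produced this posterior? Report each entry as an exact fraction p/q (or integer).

x̄ = F·x = [1, 1]
P̄ = F·P·Fᵀ + Q = [6 8; 8 24]
S = H·P̄·Hᵀ + R = [186]
K = P̄·Hᵀ·S⁻¹ = [-14/93; -32/93]
x' − x̄ = [-14/31, -32/31] = K·y
y = (KᵀK)⁻¹·Kᵀ·(x' − x̄) = [3]
z = y + H·x̄ = [3] + [-4] = [-1]

z = [-1]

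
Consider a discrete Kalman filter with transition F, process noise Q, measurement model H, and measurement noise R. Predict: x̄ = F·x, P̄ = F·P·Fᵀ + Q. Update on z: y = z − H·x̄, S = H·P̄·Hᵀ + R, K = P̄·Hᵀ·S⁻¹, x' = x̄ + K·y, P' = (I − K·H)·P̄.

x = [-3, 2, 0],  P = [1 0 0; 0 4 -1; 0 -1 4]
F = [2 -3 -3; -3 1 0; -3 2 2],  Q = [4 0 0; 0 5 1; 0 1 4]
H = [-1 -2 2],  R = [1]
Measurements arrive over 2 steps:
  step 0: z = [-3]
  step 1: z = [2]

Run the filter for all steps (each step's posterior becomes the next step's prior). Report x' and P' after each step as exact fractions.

step 0: x̄ = F·x = [-12, 11, 13]
step 0: P̄ = F·P·Fᵀ + Q = [62 -15 -42; -15 18 16; -42 16 37]
step 0: y = z − H·x̄ = [-19]
step 0: S = H·P̄·Hᵀ + R = [263]
step 0: K = P̄·Hᵀ·S⁻¹ = [-116/263; 11/263; 84/263]
step 0: x' = x̄ + K·y = [-952/263, 2684/263, 1823/263]
step 0: P' = (I − K·H)·P̄ = [2850/263 -2669/263 -1302/263; -2669/263 4613/263 3284/263; -1302/263 3284/263 2675/263]
step 1: x̄ = F·x = [-15425/263, 5540/263, 11870/263]
step 1: P̄ = F·P·Fᵀ + Q = [184808/263 -81868/263 -151859/263; -81868/263 47592/263 73540/263; -151859/263 73540/263 129778/263]
step 1: y = z − H·x̄ = [-27559/263]
step 1: S = H·P̄·Hᵀ + R = [586195/263]
step 1: K = P̄·Hᵀ·S⁻¹ = [-64958/117239; 133764/586195; 52867/117239]
step 1: x' = x̄ + K·y = [-69331/117239, -1668752/586195, -248421/117239]
step 1: P' = (I − K·H)·P̄ = [2163484/117239 -3456580/117239 -2407317/117239; -3456580/117239 38043288/586195 5893744/117239; -2407317/117239 5893744/117239 4716519/117239]

step 0: x' = [-952/263, 2684/263, 1823/263], P' = [2850/263 -2669/263 -1302/263; -2669/263 4613/263 3284/263; -1302/263 3284/263 2675/263]
step 1: x' = [-69331/117239, -1668752/586195, -248421/117239], P' = [2163484/117239 -3456580/117239 -2407317/117239; -3456580/117239 38043288/586195 5893744/117239; -2407317/117239 5893744/117239 4716519/117239]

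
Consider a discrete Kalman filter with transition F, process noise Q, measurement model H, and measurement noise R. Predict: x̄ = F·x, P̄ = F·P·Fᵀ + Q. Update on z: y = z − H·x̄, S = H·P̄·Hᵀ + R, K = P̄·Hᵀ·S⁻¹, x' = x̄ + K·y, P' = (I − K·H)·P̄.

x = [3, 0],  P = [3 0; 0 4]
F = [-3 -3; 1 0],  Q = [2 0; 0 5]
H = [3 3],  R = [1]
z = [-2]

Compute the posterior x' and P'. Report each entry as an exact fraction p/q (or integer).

x' = [-111/31, 90/31]
P' = [251/31 -495/62; -495/62 3959/496]

x̄ = F·x = [-9, 3]
P̄ = F·P·Fᵀ + Q = [65 -9; -9 8]
y = z − H·x̄ = [16]
S = H·P̄·Hᵀ + R = [496]
K = P̄·Hᵀ·S⁻¹ = [21/62; -3/496]
x' = x̄ + K·y = [-111/31, 90/31]
P' = (I − K·H)·P̄ = [251/31 -495/62; -495/62 3959/496]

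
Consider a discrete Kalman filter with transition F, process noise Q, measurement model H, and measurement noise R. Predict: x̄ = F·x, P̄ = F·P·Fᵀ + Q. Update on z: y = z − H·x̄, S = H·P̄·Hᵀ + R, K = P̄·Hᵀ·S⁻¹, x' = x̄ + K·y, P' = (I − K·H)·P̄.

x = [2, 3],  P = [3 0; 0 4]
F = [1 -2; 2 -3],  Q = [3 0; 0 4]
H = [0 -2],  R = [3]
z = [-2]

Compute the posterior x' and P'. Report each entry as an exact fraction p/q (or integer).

x' = [-124/211, 193/211]
P' = [1042/211 90/211; 90/211 156/211]

x̄ = F·x = [-4, -5]
P̄ = F·P·Fᵀ + Q = [22 30; 30 52]
y = z − H·x̄ = [-12]
S = H·P̄·Hᵀ + R = [211]
K = P̄·Hᵀ·S⁻¹ = [-60/211; -104/211]
x' = x̄ + K·y = [-124/211, 193/211]
P' = (I − K·H)·P̄ = [1042/211 90/211; 90/211 156/211]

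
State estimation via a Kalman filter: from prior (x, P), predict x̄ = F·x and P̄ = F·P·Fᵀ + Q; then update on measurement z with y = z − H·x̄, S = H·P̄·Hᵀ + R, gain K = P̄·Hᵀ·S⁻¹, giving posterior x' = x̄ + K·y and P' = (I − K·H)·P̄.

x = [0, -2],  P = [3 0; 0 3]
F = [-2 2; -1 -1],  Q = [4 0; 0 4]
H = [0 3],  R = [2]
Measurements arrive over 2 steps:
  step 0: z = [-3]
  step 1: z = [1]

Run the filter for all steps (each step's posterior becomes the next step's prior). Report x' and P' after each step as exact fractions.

step 0: x̄ = F·x = [-4, 2]
step 0: P̄ = F·P·Fᵀ + Q = [28 0; 0 10]
step 0: y = z − H·x̄ = [-9]
step 0: S = H·P̄·Hᵀ + R = [92]
step 0: K = P̄·Hᵀ·S⁻¹ = [0; 15/46]
step 0: x' = x̄ + K·y = [-4, -43/46]
step 0: P' = (I − K·H)·P̄ = [28 0; 0 5/23]
step 1: x̄ = F·x = [141/23, 227/46]
step 1: P̄ = F·P·Fᵀ + Q = [2688/23 1278/23; 1278/23 741/23]
step 1: y = z − H·x̄ = [-635/46]
step 1: S = H·P̄·Hᵀ + R = [6715/23]
step 1: K = P̄·Hᵀ·S⁻¹ = [3834/6715; 2223/6715]
step 1: x' = x̄ + K·y = [-2352/1343, 490/1343]
step 1: P' = (I − K·H)·P̄ = [145668/6715 2556/6715; 2556/6715 1482/6715]

step 0: x' = [-4, -43/46], P' = [28 0; 0 5/23]
step 1: x' = [-2352/1343, 490/1343], P' = [145668/6715 2556/6715; 2556/6715 1482/6715]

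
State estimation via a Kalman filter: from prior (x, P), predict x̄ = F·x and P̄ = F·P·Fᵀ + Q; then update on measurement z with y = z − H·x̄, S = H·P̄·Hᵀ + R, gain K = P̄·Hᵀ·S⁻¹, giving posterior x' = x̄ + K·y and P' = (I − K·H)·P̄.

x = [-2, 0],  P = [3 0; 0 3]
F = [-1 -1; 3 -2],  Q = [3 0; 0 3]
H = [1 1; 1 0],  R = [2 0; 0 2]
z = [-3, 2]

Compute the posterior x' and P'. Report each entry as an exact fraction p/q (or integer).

x' = [974/481, -2439/481]
P' = [774/481 -750/481; -750/481 1644/481]

x̄ = F·x = [2, -6]
P̄ = F·P·Fᵀ + Q = [9 -3; -3 42]
y = z − H·x̄ = [1, 0]
S = H·P̄·Hᵀ + R = [47 6; 6 11]
K = P̄·Hᵀ·S⁻¹ = [12/481 387/481; 447/481 -375/481]
x' = x̄ + K·y = [974/481, -2439/481]
P' = (I − K·H)·P̄ = [774/481 -750/481; -750/481 1644/481]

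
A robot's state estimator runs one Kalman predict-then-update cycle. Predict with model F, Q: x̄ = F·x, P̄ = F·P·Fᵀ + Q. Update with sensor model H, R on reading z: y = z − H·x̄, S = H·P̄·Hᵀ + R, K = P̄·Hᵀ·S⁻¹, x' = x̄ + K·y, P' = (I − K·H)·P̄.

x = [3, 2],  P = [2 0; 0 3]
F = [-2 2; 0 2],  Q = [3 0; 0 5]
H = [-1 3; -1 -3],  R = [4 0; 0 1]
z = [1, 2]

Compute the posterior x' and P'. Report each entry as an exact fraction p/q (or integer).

x' = [-18539/9992, -613/9992]
P' = [11207/9992 -2175/9992; -2175/9992 1303/9992]

x̄ = F·x = [-2, 4]
P̄ = F·P·Fᵀ + Q = [23 12; 12 17]
y = z − H·x̄ = [-13, 12]
S = H·P̄·Hᵀ + R = [108 -130; -130 249]
K = P̄·Hᵀ·S⁻¹ = [-4433/9992 -2341/4996; 1521/9992 -867/4996]
x' = x̄ + K·y = [-18539/9992, -613/9992]
P' = (I − K·H)·P̄ = [11207/9992 -2175/9992; -2175/9992 1303/9992]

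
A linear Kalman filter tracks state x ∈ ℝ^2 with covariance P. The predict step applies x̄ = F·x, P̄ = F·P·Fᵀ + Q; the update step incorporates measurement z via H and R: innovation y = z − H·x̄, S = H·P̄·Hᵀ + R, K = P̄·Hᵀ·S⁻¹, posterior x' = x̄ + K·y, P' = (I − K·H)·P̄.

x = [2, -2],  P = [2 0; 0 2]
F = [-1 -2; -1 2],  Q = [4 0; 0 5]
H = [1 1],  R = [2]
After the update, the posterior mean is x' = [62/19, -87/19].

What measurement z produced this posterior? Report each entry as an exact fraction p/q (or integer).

x̄ = F·x = [2, -6]
P̄ = F·P·Fᵀ + Q = [14 -6; -6 15]
S = H·P̄·Hᵀ + R = [19]
K = P̄·Hᵀ·S⁻¹ = [8/19; 9/19]
x' − x̄ = [24/19, 27/19] = K·y
y = (KᵀK)⁻¹·Kᵀ·(x' − x̄) = [3]
z = y + H·x̄ = [3] + [-4] = [-1]

z = [-1]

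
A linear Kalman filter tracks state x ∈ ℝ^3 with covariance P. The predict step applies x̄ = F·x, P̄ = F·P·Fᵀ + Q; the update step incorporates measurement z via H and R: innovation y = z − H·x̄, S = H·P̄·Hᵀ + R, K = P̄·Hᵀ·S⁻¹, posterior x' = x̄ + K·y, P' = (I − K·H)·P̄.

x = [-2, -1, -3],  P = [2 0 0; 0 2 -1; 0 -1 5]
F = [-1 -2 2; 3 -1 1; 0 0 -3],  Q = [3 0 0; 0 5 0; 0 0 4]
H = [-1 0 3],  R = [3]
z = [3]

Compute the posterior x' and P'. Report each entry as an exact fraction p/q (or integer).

x' = [2472/701, -3892/701, 1551/701]
P' = [6540/701 -1422/701 2031/701; -1422/701 18076/701 -540/701; 2031/701 -540/701 860/701]

x̄ = F·x = [-2, -8, 9]
P̄ = F·P·Fᵀ + Q = [41 12 -36; 12 32 -18; -36 -18 49]
y = z − H·x̄ = [-26]
S = H·P̄·Hᵀ + R = [701]
K = P̄·Hᵀ·S⁻¹ = [-149/701; -66/701; 183/701]
x' = x̄ + K·y = [2472/701, -3892/701, 1551/701]
P' = (I − K·H)·P̄ = [6540/701 -1422/701 2031/701; -1422/701 18076/701 -540/701; 2031/701 -540/701 860/701]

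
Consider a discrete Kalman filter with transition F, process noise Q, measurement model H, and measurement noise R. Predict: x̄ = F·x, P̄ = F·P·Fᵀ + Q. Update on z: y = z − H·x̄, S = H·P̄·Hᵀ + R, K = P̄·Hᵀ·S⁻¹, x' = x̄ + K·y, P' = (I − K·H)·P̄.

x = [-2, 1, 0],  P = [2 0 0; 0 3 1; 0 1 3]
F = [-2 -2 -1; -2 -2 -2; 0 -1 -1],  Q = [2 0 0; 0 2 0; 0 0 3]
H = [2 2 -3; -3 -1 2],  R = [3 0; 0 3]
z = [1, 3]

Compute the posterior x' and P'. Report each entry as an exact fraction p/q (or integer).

x' = [-5107/2430, -2407/1215, -3533/1215]
P' = [3553/2430 2473/1215 3062/1215; 2473/1215 10076/1215 8284/1215; 3062/1215 8284/1215 15967/2430]

x̄ = F·x = [2, 2, -1]
P̄ = F·P·Fᵀ + Q = [29 32 12; 32 42 16; 12 16 11]
y = z − H·x̄ = [-10, 13]
S = H·P̄·Hᵀ + R = [306 -312; -312 334]
K = P̄·Hᵀ·S⁻¹ = [-229/1215 -373/810; 82/1215 -103/405; -839/2430 -167/405]
x' = x̄ + K·y = [-5107/2430, -2407/1215, -3533/1215]
P' = (I − K·H)·P̄ = [3553/2430 2473/1215 3062/1215; 2473/1215 10076/1215 8284/1215; 3062/1215 8284/1215 15967/2430]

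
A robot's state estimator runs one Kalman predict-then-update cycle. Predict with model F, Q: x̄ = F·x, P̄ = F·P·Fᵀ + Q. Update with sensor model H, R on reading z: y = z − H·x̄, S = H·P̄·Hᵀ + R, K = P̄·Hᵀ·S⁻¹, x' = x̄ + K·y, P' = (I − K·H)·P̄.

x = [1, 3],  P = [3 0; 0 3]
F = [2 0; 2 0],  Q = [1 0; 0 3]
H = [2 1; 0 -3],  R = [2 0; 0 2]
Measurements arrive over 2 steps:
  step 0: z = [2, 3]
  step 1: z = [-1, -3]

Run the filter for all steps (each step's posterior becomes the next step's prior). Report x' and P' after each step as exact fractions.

step 0: x̄ = F·x = [2, 2]
step 0: P̄ = F·P·Fᵀ + Q = [13 12; 12 15]
step 0: y = z − H·x̄ = [-4, 9]
step 0: S = H·P̄·Hᵀ + R = [117 -117; -117 137]
step 0: K = P̄·Hᵀ·S⁻¹ = [497/1170 1/10; 1/30 -3/10]
step 0: x' = x̄ + K·y = [281/234, -5/6]
step 0: P' = (I − K·H)·P̄ = [268/585 -1/15; -1/15 1/5]
step 1: x̄ = F·x = [281/117, 281/117]
step 1: P̄ = F·P·Fᵀ + Q = [1657/585 1072/585; 1072/585 2827/585]
step 1: y = z − H·x̄ = [-320/39, 164/39]
step 1: S = H·P̄·Hᵀ + R = [1657/65 -1657/65; -1657/65 2957/65]
step 1: K = P̄·Hᵀ·S⁻¹ = [19591/49710 1/10; 1/30 -3/10]
step 1: x' = x̄ + K·y = [-3409/8285, 13/15]
step 1: P' = (I − K·H)·P̄ = [10624/24855 -1/15; -1/15 1/5]

step 0: x' = [281/234, -5/6], P' = [268/585 -1/15; -1/15 1/5]
step 1: x' = [-3409/8285, 13/15], P' = [10624/24855 -1/15; -1/15 1/5]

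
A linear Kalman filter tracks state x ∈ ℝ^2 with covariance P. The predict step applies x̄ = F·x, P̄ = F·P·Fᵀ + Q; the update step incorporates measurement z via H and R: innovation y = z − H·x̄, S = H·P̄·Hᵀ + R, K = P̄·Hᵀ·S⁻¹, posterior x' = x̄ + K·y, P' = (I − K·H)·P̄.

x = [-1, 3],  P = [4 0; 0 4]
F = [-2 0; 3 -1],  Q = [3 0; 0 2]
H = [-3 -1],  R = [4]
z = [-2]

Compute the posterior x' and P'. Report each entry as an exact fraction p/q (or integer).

x̄ = F·x = [2, -6]
P̄ = F·P·Fᵀ + Q = [19 -24; -24 42]
y = z − H·x̄ = [-2]
S = H·P̄·Hᵀ + R = [73]
K = P̄·Hᵀ·S⁻¹ = [-33/73; 30/73]
x' = x̄ + K·y = [212/73, -498/73]
P' = (I − K·H)·P̄ = [298/73 -762/73; -762/73 2166/73]

x' = [212/73, -498/73]
P' = [298/73 -762/73; -762/73 2166/73]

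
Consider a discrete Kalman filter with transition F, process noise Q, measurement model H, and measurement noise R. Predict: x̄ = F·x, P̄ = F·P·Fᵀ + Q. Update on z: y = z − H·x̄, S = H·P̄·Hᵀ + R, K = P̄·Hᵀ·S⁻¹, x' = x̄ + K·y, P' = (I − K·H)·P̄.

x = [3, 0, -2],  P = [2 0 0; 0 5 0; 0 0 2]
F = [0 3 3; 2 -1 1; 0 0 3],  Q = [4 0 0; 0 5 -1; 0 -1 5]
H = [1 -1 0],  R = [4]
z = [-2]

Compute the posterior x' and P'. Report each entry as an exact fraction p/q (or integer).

x̄ = F·x = [-6, 4, -6]
P̄ = F·P·Fᵀ + Q = [67 -9 18; -9 20 5; 18 5 23]
y = z − H·x̄ = [8]
S = H·P̄·Hᵀ + R = [109]
K = P̄·Hᵀ·S⁻¹ = [76/109; -29/109; 13/109]
x' = x̄ + K·y = [-46/109, 204/109, -550/109]
P' = (I − K·H)·P̄ = [1527/109 1223/109 974/109; 1223/109 1339/109 922/109; 974/109 922/109 2338/109]

x' = [-46/109, 204/109, -550/109]
P' = [1527/109 1223/109 974/109; 1223/109 1339/109 922/109; 974/109 922/109 2338/109]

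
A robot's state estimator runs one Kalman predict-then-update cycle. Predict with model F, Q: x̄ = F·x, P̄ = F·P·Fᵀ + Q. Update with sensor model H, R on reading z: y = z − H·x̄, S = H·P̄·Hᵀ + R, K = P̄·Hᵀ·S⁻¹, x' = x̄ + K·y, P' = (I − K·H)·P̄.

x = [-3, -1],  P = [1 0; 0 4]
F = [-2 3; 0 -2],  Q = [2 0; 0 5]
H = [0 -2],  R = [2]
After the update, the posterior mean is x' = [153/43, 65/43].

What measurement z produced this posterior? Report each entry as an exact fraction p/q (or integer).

x̄ = F·x = [3, 2]
P̄ = F·P·Fᵀ + Q = [42 -24; -24 21]
S = H·P̄·Hᵀ + R = [86]
K = P̄·Hᵀ·S⁻¹ = [24/43; -21/43]
x' − x̄ = [24/43, -21/43] = K·y
y = (KᵀK)⁻¹·Kᵀ·(x' − x̄) = [1]
z = y + H·x̄ = [1] + [-4] = [-3]

z = [-3]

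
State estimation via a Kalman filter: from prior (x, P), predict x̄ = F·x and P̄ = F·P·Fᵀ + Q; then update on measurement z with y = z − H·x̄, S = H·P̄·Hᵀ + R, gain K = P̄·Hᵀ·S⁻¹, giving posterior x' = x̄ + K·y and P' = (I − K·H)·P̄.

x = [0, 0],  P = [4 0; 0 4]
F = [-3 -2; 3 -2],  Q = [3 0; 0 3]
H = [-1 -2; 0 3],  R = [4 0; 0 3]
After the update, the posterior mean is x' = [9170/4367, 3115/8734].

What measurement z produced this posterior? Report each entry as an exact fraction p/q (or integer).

z = [-3, 1]

x̄ = F·x = [0, 0]
P̄ = F·P·Fᵀ + Q = [55 -20; -20 55]
S = H·P̄·Hᵀ + R = [199 -270; -270 498]
K = P̄·Hᵀ·S⁻¹ = [-3945/4367 -2665/4367; -45/4367 2845/8734]
x' − x̄ = [9170/4367, 3115/8734] = K·y
y = (KᵀK)⁻¹·Kᵀ·(x' − x̄) = [-3, 1]
z = y + H·x̄ = [-3, 1] + [0, 0] = [-3, 1]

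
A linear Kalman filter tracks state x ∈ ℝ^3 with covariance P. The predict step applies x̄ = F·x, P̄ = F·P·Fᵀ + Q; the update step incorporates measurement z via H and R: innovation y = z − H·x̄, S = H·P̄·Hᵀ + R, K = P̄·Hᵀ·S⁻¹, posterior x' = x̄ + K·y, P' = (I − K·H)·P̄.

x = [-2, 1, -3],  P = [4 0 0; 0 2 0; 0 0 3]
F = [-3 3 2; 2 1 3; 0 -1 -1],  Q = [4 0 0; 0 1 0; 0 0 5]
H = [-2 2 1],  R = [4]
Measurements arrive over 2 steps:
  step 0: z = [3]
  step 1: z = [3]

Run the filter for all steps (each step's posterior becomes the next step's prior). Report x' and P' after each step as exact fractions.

step 0: x̄ = F·x = [3, -12, 2]
step 0: P̄ = F·P·Fᵀ + Q = [70 0 -12; 0 46 -11; -12 -11 10]
step 0: y = z − H·x̄ = [31]
step 0: S = H·P̄·Hᵀ + R = [482]
step 0: K = P̄·Hᵀ·S⁻¹ = [-76/241; 81/482; 6/241]
step 0: x' = x̄ + K·y = [-1633/241, -3273/482, 668/241]
step 0: P' = (I − K·H)·P̄ = [5318/241 6156/241 -1980/241; 6156/241 15611/482 -3137/241; -1980/241 -3137/241 2338/241]
step 1: x̄ = F·x = [11/2, -5797/482, 1937/482]
step 1: P̄ = F·P·Fᵀ + Q = [31/2 -5/2 1/2; -5/2 64805/482 -21247/482; 1/2 -21247/482 10149/482]
step 1: y = z − H·x̄ = [16405/482]
step 1: S = H·P̄·Hᵀ + R = [224869/482]
step 1: K = P̄·Hᵀ·S⁻¹ = [-17111/224869; 110773/224869; -32827/224869]
step 1: x' = x̄ + K·y = [654402/224869, 1065696/224869, -213601/224869]
step 1: P' = (I − K·H)·P̄ = [2878029/224869 3370269/224869 -1052924/224869; 3370269/224869 4775888/224869 -2368146/224869; -1052924/224869 -2368146/224869 2499136/224869]

step 0: x' = [-1633/241, -3273/482, 668/241], P' = [5318/241 6156/241 -1980/241; 6156/241 15611/482 -3137/241; -1980/241 -3137/241 2338/241]
step 1: x' = [654402/224869, 1065696/224869, -213601/224869], P' = [2878029/224869 3370269/224869 -1052924/224869; 3370269/224869 4775888/224869 -2368146/224869; -1052924/224869 -2368146/224869 2499136/224869]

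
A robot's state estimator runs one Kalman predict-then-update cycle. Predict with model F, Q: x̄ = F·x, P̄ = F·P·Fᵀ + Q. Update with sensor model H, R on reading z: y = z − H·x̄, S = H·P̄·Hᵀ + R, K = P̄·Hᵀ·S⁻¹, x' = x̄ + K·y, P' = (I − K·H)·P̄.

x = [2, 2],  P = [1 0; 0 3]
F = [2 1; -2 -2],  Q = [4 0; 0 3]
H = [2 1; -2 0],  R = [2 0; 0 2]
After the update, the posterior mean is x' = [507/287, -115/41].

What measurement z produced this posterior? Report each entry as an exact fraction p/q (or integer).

z = [1, -3]

x̄ = F·x = [6, -8]
P̄ = F·P·Fᵀ + Q = [11 -10; -10 19]
S = H·P̄·Hᵀ + R = [25 -24; -24 46]
K = P̄·Hᵀ·S⁻¹ = [12/287 -131/287; 31/41 34/41]
x' − x̄ = [-1215/287, 213/41] = K·y
y = (KᵀK)⁻¹·Kᵀ·(x' − x̄) = [-3, 9]
z = y + H·x̄ = [-3, 9] + [4, -12] = [1, -3]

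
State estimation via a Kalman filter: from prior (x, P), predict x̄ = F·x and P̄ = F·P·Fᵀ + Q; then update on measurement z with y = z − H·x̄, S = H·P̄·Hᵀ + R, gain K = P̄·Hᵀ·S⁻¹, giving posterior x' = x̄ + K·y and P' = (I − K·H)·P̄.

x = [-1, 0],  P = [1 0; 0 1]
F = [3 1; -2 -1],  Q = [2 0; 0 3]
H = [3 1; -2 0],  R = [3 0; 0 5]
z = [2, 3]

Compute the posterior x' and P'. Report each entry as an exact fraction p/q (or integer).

x̄ = F·x = [-3, 2]
P̄ = F·P·Fᵀ + Q = [12 -7; -7 8]
y = z − H·x̄ = [9, -3]
S = H·P̄·Hᵀ + R = [77 -58; -58 53]
K = P̄·Hᵀ·S⁻¹ = [145/717 -166/717; 41/239 108/239]
x' = x̄ + K·y = [-116/239, 523/239]
P' = (I − K·H)·P̄ = [415/717 -270/239; -270/239 933/239]

x' = [-116/239, 523/239]
P' = [415/717 -270/239; -270/239 933/239]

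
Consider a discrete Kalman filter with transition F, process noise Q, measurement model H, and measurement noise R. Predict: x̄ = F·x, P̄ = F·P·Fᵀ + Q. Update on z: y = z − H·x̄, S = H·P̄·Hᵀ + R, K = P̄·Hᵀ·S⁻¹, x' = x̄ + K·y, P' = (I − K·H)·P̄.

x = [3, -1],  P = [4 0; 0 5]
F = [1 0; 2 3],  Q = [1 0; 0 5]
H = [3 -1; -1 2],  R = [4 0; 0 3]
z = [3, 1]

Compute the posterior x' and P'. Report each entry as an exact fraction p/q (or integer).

x' = [1146/709, 983/709]
P' = [5114/7799 4618/7799; 4618/7799 9038/7799]

x̄ = F·x = [3, 3]
P̄ = F·P·Fᵀ + Q = [5 8; 8 66]
y = z − H·x̄ = [-3, -2]
S = H·P̄·Hᵀ + R = [67 -91; -91 240]
K = P̄·Hᵀ·S⁻¹ = [2681/7799 1374/7799; 1204/7799 4486/7799]
x' = x̄ + K·y = [1146/709, 983/709]
P' = (I − K·H)·P̄ = [5114/7799 4618/7799; 4618/7799 9038/7799]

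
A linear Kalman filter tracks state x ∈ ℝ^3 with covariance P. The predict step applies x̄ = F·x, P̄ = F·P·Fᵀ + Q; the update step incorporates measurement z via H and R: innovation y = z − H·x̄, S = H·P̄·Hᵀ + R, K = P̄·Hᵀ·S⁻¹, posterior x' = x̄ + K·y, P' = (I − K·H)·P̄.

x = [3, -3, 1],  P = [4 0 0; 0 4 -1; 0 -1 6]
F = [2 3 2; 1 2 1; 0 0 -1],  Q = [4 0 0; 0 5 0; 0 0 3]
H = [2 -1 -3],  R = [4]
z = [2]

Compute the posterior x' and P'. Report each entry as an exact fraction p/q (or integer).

x' = [-223/160, -699/320, -279/320]
P' = [1471/80 2203/160 1143/160; 2203/160 5159/320 1139/320; 1143/160 1139/320 1199/320]

x̄ = F·x = [-1, -2, -1]
P̄ = F·P·Fᵀ + Q = [68 37 -9; 37 27 -4; -9 -4 9]
y = z − H·x̄ = [-1]
S = H·P̄·Hᵀ + R = [320]
K = P̄·Hᵀ·S⁻¹ = [63/160; 59/320; -41/320]
x' = x̄ + K·y = [-223/160, -699/320, -279/320]
P' = (I − K·H)·P̄ = [1471/80 2203/160 1143/160; 2203/160 5159/320 1139/320; 1143/160 1139/320 1199/320]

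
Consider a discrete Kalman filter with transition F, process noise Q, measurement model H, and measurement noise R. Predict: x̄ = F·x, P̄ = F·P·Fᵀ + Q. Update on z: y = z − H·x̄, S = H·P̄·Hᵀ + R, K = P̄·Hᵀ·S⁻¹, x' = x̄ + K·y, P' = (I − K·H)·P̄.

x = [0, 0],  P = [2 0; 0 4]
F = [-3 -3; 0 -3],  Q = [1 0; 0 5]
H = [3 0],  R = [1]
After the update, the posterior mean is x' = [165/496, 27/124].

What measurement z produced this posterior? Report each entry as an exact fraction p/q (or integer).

x̄ = F·x = [0, 0]
P̄ = F·P·Fᵀ + Q = [55 36; 36 41]
S = H·P̄·Hᵀ + R = [496]
K = P̄·Hᵀ·S⁻¹ = [165/496; 27/124]
x' − x̄ = [165/496, 27/124] = K·y
y = (KᵀK)⁻¹·Kᵀ·(x' − x̄) = [1]
z = y + H·x̄ = [1] + [0] = [1]

z = [1]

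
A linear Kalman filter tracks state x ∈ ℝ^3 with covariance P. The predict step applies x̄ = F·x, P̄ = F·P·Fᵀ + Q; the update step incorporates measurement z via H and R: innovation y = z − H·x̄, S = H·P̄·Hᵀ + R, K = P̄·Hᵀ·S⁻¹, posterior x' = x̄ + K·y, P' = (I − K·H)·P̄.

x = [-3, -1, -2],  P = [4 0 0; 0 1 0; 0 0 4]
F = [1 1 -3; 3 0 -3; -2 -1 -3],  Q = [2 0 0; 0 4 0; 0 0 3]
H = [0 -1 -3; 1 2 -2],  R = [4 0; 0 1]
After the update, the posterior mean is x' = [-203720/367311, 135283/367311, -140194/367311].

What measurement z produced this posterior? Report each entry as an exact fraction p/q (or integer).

x̄ = F·x = [2, -3, 13]
P̄ = F·P·Fᵀ + Q = [43 48 27; 48 76 12; 27 12 56]
S = H·P̄·Hᵀ + R = [656 7; 7 560]
K = P̄·Hᵀ·S⁻¹ = [-10405/52473 56663/367311; -9136/52473 116240/367311; -14339/52473 -38756/367311]
x' − x̄ = [-938342/367311, 1237216/367311, -4915237/367311] = K·y
y = (KᵀK)⁻¹·Kᵀ·(x' − x̄) = [37, 31]
z = y + H·x̄ = [37, 31] + [-36, -30] = [1, 1]

z = [1, 1]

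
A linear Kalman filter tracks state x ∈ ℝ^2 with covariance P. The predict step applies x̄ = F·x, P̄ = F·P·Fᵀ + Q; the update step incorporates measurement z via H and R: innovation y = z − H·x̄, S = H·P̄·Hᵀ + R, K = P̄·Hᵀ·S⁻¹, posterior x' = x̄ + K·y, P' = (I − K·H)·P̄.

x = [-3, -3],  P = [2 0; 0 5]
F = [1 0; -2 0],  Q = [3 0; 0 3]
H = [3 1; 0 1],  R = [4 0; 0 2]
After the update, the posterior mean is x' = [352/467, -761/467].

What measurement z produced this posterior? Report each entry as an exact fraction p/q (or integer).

z = [1, -3]

x̄ = F·x = [-3, 6]
P̄ = F·P·Fᵀ + Q = [5 -4; -4 11]
S = H·P̄·Hᵀ + R = [36 -1; -1 13]
K = P̄·Hᵀ·S⁻¹ = [139/467 -133/467; -2/467 395/467]
x' − x̄ = [1753/467, -3563/467] = K·y
y = (KᵀK)⁻¹·Kᵀ·(x' − x̄) = [4, -9]
z = y + H·x̄ = [4, -9] + [-3, 6] = [1, -3]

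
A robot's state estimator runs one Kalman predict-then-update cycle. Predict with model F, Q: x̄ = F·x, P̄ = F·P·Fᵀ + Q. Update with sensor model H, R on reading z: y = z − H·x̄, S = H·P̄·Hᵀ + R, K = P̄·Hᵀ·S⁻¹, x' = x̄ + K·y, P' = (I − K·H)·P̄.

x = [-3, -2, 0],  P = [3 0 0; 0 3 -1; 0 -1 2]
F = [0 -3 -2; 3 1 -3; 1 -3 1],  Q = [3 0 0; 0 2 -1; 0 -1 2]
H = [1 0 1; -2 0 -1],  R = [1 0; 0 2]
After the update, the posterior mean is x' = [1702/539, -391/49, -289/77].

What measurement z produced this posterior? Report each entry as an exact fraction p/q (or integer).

z = [-1, -3]

x̄ = F·x = [6, -11, 3]
P̄ = F·P·Fᵀ + Q = [26 -4 20; -4 56 -17; 20 -17 40]
S = H·P̄·Hᵀ + R = [107 -152; -152 226]
K = P̄·Hᵀ·S⁻¹ = [-274/539 -356/539; -43/49 -47/98; 100/77 40/77]
x' − x̄ = [-1532/539, 148/49, -520/77] = K·y
y = (KᵀK)⁻¹·Kᵀ·(x' − x̄) = [-10, 12]
z = y + H·x̄ = [-10, 12] + [9, -15] = [-1, -3]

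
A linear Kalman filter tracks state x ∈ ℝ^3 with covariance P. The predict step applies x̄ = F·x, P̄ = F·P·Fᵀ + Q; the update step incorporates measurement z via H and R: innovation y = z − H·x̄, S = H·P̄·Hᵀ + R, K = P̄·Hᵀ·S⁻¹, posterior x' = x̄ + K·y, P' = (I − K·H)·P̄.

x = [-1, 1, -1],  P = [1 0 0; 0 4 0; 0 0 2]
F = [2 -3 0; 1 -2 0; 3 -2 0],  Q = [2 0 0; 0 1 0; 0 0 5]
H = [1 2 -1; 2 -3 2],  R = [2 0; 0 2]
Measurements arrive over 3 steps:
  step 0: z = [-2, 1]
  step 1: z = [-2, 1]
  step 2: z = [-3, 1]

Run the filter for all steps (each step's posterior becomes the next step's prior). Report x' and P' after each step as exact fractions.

step 0: x' = [-6715/11703, -9217/11703, -2327/11703], P' = [5950/11703 760/11703 -2086/11703; 760/11703 14062/11703 21212/11703; -2086/11703 21212/11703 38236/11703]
step 1: x' = [-3785699/7583431, -20446989/37917155, 5459981/37917155], P' = [3812020/7583431 408144/7583431 -1442068/7583431; 408144/7583431 43434674/37917155 65480904/37917155; -1442068/7583431 65480904/37917155 118653974/37917155]
step 2: x' = [-108864470623/118767447447, -104014625251/118767447447, 6109362718/118767447447], P' = [59661654680/118767447447 6313360664/118767447447 -22670091200/118767447447; 6313360664/118767447447 135857452514/118767447447 204869371048/118767447447; -22670091200/118767447447 204869371048/118767447447 371353735658/118767447447]

step 0: x̄ = F·x = [-5, -3, -5]
step 0: P̄ = F·P·Fᵀ + Q = [42 26 30; 26 18 19; 30 19 30]
step 0: y = z − H·x̄ = [4, 12]
step 0: S = H·P̄·Hᵀ + R = [114 75; 75 152]
step 0: K = P̄·Hᵀ·S⁻¹ = [4778/11703 908/3901; 3836/11703 293/3901; 1051/11703 1444/3901]
step 0: x' = x̄ + K·y = [-6715/11703, -9217/11703, -2327/11703]
step 0: P' = (I − K·H)·P̄ = [5950/11703 760/11703 -2086/11703; 760/11703 14062/11703 21212/11703; -2086/11703 21212/11703 38236/11703]
step 1: x̄ = F·x = [14221/11703, 11719/11703, -1711/11703]
step 1: P̄ = F·P·Fᵀ + Q = [164644/11703 90952/11703 110192/11703; 90952/11703 70861/11703 68018/11703; 110192/11703 68018/11703 159193/11703]
step 1: y = z − H·x̄ = [-62776/11703, 7280/3901]
step 1: S = H·P̄·Hᵀ + R = [502039/11703 50938/3901; 50938/3901 310133/3901]
step 1: K = P̄·Hᵀ·S⁻¹ = [3035188/7583431 1757736/7583431; 11714582/37917155 2369613/37917155; 2548747/37917155 13222278/37917155]
step 1: x' = x̄ + K·y = [-3785699/7583431, -20446989/37917155, 5459981/37917155]
step 1: P' = (I − K·H)·P̄ = [3812020/7583431 408144/7583431 -1442068/7583431; 408144/7583431 43434674/37917155 65480904/37917155; -1442068/7583431 65480904/37917155 118653974/37917155]
step 2: x̄ = F·x = [23483977/37917155, 21965483/37917155, -15891507/37917155]
step 2: P̄ = F·P·Fᵀ + Q = [518498136/37917155 284443204/37917155 348439284/37917155; 284443204/37917155 222553071/37917155 214593236/37917155; 348439284/37917155 214593236/37917155 510376731/37917155]
step 2: y = z − H·x̄ = [-39411583/7583431, 88628664/37917155]
step 2: S = H·P̄·Hᵀ + R = [315488553/7583431 93504048/7583431; 93504048/7583431 2993388409/37917155]
step 2: K = P̄·Hᵀ·S⁻¹ = [4316293964/10797040677 9173840828/39589149149; 3325404302/10797040677 2465517647/39589149149; 714314329/10797040677 13793195962/39589149149]
step 2: x' = x̄ + K·y = [-108864470623/118767447447, -104014625251/118767447447, 6109362718/118767447447]
step 2: P' = (I − K·H)·P̄ = [59661654680/118767447447 6313360664/118767447447 -22670091200/118767447447; 6313360664/118767447447 135857452514/118767447447 204869371048/118767447447; -22670091200/118767447447 204869371048/118767447447 371353735658/118767447447]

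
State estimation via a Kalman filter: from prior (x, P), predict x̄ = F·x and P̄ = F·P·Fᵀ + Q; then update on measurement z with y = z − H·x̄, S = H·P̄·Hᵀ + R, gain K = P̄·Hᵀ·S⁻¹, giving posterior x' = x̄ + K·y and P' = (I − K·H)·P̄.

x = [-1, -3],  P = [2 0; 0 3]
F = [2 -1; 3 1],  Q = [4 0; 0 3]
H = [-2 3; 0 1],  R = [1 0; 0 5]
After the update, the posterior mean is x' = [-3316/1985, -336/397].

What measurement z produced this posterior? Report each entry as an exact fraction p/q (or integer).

z = [1, -2]

x̄ = F·x = [1, -6]
P̄ = F·P·Fᵀ + Q = [15 9; 9 24]
S = H·P̄·Hᵀ + R = [169 54; 54 29]
K = P̄·Hᵀ·S⁻¹ = [-573/1985 1683/1985; 54/397 228/397]
x' − x̄ = [-5301/1985, 2046/397] = K·y
y = (KᵀK)⁻¹·Kᵀ·(x' − x̄) = [21, 4]
z = y + H·x̄ = [21, 4] + [-20, -6] = [1, -2]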